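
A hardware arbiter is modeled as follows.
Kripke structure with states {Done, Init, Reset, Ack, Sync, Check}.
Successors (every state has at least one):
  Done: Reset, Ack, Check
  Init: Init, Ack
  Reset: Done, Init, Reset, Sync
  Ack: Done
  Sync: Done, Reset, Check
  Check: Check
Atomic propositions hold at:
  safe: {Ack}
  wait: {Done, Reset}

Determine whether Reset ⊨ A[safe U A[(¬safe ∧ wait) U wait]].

Sat(¬safe) = {Done, Init, Reset, Sync, Check}
Sat(¬safe ∧ wait) = {Done, Reset}
A[(¬safe ∧ wait) U wait]: least fixpoint, start Z0 = Sat(wait) = {Done, Reset}, add states in Sat(¬safe ∧ wait) with every successor in Z. Already a fixed point.
Sat(A[(¬safe ∧ wait) U wait]) = {Done, Reset}
A[safe U A[(¬safe ∧ wait) U wait]]: least fixpoint, start Z0 = Sat(A[(¬safe ∧ wait) U wait]) = {Done, Reset}, add states in Sat(safe) with every successor in Z. Z1 = {Done, Reset, Ack}; fixed.
Sat(A[safe U A[(¬safe ∧ wait) U wait]]) = {Done, Reset, Ack}
Reset ∈ Sat(A[safe U A[(¬safe ∧ wait) U wait]]) = {Done, Reset, Ack}, so the formula holds at Reset.

Yes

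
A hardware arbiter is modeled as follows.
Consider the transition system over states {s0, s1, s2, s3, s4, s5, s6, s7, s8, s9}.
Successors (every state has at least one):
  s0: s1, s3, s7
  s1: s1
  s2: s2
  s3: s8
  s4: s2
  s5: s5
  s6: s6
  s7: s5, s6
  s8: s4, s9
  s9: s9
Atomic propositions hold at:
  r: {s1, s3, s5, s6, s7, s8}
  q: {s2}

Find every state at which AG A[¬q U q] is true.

{s2, s4}

Sat(¬q) = {s0, s1, s3, s4, s5, s6, s7, s8, s9}
A[¬q U q]: least fixpoint, start Z0 = Sat(q) = {s2}, add states in Sat(¬q) with every successor in Z. Z1 = {s2, s4}; fixed.
Sat(A[¬q U q]) = {s2, s4}
AG A[¬q U q]: greatest fixpoint, start Z0 = {s2, s4}, keep only states in Sat with every successor in Z. Already a fixed point.
Sat(AG A[¬q U q]) = {s2, s4}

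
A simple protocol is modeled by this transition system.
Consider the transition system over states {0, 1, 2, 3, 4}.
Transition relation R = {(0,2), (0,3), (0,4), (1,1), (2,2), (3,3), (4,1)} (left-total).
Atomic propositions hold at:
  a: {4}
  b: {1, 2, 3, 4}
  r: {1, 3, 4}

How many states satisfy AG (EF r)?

3

EF r: least fixpoint, start Z0 = {1, 3, 4}, add states with some successor in Z. Z1 = {0, 1, 3, 4}; fixed.
Sat(EF r) = {0, 1, 3, 4}
AG (EF r): greatest fixpoint, start Z0 = {0, 1, 3, 4}, keep only states in Sat with every successor in Z. Z1 = {1, 3, 4}; fixed.
Sat(AG (EF r)) = {1, 3, 4}
|Sat(AG (EF r))| = |{1, 3, 4}| = 3.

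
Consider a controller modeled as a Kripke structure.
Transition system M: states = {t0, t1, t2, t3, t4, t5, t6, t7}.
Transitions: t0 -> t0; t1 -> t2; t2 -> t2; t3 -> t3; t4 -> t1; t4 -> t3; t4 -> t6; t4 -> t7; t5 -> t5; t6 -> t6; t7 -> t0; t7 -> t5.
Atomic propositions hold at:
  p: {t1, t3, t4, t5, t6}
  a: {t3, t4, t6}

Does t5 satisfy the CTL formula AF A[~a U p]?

Sat(~a) = {t0, t1, t2, t5, t7}
A[~a U p]: least fixpoint, start Z0 = Sat(p) = {t1, t3, t4, t5, t6}, add states in Sat(~a) with every successor in Z. Already a fixed point.
Sat(A[~a U p]) = {t1, t3, t4, t5, t6}
AF A[~a U p]: least fixpoint, start Z0 = {t1, t3, t4, t5, t6}, add states with every successor in Z. Already a fixed point.
Sat(AF A[~a U p]) = {t1, t3, t4, t5, t6}
t5 ∈ Sat(AF A[~a U p]) = {t1, t3, t4, t5, t6}, so the formula holds at t5.

Yes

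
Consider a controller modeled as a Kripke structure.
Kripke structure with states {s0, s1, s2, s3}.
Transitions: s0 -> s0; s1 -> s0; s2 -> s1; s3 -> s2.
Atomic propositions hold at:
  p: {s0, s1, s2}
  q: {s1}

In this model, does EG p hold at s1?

EG p: greatest fixpoint, start Z0 = {s0, s1, s2}, keep only states in Sat with some successor in Z. Already a fixed point.
Sat(EG p) = {s0, s1, s2}
s1 ∈ Sat(EG p) = {s0, s1, s2}, so the formula holds at s1.

Yes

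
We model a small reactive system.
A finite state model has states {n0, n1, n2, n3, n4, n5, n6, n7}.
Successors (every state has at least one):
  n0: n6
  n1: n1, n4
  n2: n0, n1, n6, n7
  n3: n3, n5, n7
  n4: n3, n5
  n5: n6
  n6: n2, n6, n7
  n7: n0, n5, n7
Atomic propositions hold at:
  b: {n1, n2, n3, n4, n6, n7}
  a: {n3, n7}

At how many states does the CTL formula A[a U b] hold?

6

A[a U b]: least fixpoint, start Z0 = Sat(b) = {n1, n2, n3, n4, n6, n7}, add states in Sat(a) with every successor in Z. Already a fixed point.
Sat(A[a U b]) = {n1, n2, n3, n4, n6, n7}
|Sat(A[a U b])| = |{n1, n2, n3, n4, n6, n7}| = 6.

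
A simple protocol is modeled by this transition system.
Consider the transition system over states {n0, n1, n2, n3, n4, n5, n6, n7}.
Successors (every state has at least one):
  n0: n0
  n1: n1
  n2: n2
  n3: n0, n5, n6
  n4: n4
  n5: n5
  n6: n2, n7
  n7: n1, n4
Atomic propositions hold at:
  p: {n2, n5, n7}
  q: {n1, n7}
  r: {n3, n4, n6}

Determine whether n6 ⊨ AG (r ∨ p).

No

Sat(r ∨ p) = {n2, n3, n4, n5, n6, n7}
AG (r ∨ p): greatest fixpoint, start Z0 = {n2, n3, n4, n5, n6, n7}, keep only states in Sat with every successor in Z. Z1 = {n2, n4, n5, n6}; Z2 = {n2, n4, n5}; fixed.
Sat(AG (r ∨ p)) = {n2, n4, n5}
n6 ∉ Sat(AG (r ∨ p)) = {n2, n4, n5}, so the formula does not hold at n6.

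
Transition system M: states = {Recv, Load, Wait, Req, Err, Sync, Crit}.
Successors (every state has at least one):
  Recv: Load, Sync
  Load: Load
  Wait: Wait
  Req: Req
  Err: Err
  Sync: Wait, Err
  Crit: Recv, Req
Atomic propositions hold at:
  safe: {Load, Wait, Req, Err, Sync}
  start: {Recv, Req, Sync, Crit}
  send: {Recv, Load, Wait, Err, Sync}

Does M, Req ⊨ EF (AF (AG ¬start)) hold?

No

Sat(¬start) = {Load, Wait, Err}
AG ¬start: greatest fixpoint, start Z0 = {Load, Wait, Err}, keep only states in Sat with every successor in Z. Already a fixed point.
Sat(AG ¬start) = {Load, Wait, Err}
AF (AG ¬start): least fixpoint, start Z0 = {Load, Wait, Err}, add states with every successor in Z. Z1 = {Load, Wait, Err, Sync}; Z2 = {Recv, Load, Wait, Err, Sync}; fixed.
Sat(AF (AG ¬start)) = {Recv, Load, Wait, Err, Sync}
EF (AF (AG ¬start)): least fixpoint, start Z0 = {Recv, Load, Wait, Err, Sync}, add states with some successor in Z. Z1 = {Recv, Load, Wait, Err, Sync, Crit}; fixed.
Sat(EF (AF (AG ¬start))) = {Recv, Load, Wait, Err, Sync, Crit}
Req ∉ Sat(EF (AF (AG ¬start))) = {Recv, Load, Wait, Err, Sync, Crit}, so the formula does not hold at Req.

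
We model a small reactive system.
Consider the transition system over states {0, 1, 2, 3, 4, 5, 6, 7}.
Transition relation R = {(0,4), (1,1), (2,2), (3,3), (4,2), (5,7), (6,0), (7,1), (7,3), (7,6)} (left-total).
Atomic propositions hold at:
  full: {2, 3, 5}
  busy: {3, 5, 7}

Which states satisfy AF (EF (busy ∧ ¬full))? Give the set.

Sat(¬full) = {0, 1, 4, 6, 7}
Sat(busy ∧ ¬full) = {7}
EF (busy ∧ ¬full): least fixpoint, start Z0 = {7}, add states with some successor in Z. Z1 = {5, 7}; fixed.
Sat(EF (busy ∧ ¬full)) = {5, 7}
AF (EF (busy ∧ ¬full)): least fixpoint, start Z0 = {5, 7}, add states with every successor in Z. Already a fixed point.
Sat(AF (EF (busy ∧ ¬full))) = {5, 7}

{5, 7}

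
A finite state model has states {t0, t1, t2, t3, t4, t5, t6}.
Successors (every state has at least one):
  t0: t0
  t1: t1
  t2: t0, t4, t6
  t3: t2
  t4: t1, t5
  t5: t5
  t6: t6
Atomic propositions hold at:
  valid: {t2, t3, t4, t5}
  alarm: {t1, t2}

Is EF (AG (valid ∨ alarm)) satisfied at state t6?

No

Sat(valid ∨ alarm) = {t1, t2, t3, t4, t5}
AG (valid ∨ alarm): greatest fixpoint, start Z0 = {t1, t2, t3, t4, t5}, keep only states in Sat with every successor in Z. Z1 = {t1, t3, t4, t5}; Z2 = {t1, t4, t5}; fixed.
Sat(AG (valid ∨ alarm)) = {t1, t4, t5}
EF (AG (valid ∨ alarm)): least fixpoint, start Z0 = {t1, t4, t5}, add states with some successor in Z. Z1 = {t1, t2, t4, t5}; Z2 = {t1, t2, t3, t4, t5}; fixed.
Sat(EF (AG (valid ∨ alarm))) = {t1, t2, t3, t4, t5}
t6 ∉ Sat(EF (AG (valid ∨ alarm))) = {t1, t2, t3, t4, t5}, so the formula does not hold at t6.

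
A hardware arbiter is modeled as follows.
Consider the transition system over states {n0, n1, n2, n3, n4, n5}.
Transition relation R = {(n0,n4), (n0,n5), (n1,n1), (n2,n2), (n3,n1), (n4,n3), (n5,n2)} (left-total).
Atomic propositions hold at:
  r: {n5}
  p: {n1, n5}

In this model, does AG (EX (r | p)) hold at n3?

Yes

Sat(r | p) = {n1, n5}
Sat(EX (r | p)) = {s : some successor in {n1, n5}} = {n0, n1, n3}
AG (EX (r | p)): greatest fixpoint, start Z0 = {n0, n1, n3}, keep only states in Sat with every successor in Z. Z1 = {n1, n3}; fixed.
Sat(AG (EX (r | p))) = {n1, n3}
n3 ∈ Sat(AG (EX (r | p))) = {n1, n3}, so the formula holds at n3.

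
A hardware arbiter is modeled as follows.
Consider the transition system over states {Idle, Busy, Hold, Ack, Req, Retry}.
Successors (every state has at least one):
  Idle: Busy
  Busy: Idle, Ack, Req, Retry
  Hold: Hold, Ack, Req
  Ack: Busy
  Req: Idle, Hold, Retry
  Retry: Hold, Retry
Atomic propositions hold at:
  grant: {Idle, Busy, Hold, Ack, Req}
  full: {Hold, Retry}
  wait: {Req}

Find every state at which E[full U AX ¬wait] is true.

Sat(¬wait) = {Idle, Busy, Hold, Ack, Retry}
Sat(AX ¬wait) = {s : every successor in {Idle, Busy, Hold, Ack, Retry}} = {Idle, Ack, Req, Retry}
E[full U AX ¬wait]: least fixpoint, start Z0 = Sat(AX ¬wait) = {Idle, Ack, Req, Retry}, add states in Sat(full) with some successor in Z. Z1 = {Idle, Hold, Ack, Req, Retry}; fixed.
Sat(E[full U AX ¬wait]) = {Idle, Hold, Ack, Req, Retry}

{Idle, Hold, Ack, Req, Retry}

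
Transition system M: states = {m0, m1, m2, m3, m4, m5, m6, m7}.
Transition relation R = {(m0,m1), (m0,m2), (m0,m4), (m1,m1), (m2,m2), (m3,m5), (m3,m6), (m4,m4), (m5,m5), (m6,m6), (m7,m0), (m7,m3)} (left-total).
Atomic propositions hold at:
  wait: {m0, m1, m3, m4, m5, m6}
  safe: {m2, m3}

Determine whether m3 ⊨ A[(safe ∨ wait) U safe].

Sat(safe ∨ wait) = {m0, m1, m2, m3, m4, m5, m6}
A[(safe ∨ wait) U safe]: least fixpoint, start Z0 = Sat(safe) = {m2, m3}, add states in Sat(safe ∨ wait) with every successor in Z. Already a fixed point.
Sat(A[(safe ∨ wait) U safe]) = {m2, m3}
m3 ∈ Sat(A[(safe ∨ wait) U safe]) = {m2, m3}, so the formula holds at m3.

Yes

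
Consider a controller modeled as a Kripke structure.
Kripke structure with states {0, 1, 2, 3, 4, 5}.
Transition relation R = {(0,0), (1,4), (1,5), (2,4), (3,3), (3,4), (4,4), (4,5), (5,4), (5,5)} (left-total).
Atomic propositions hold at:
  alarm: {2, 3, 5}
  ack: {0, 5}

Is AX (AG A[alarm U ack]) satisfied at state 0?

Yes

A[alarm U ack]: least fixpoint, start Z0 = Sat(ack) = {0, 5}, add states in Sat(alarm) with every successor in Z. Already a fixed point.
Sat(A[alarm U ack]) = {0, 5}
AG A[alarm U ack]: greatest fixpoint, start Z0 = {0, 5}, keep only states in Sat with every successor in Z. Z1 = {0}; fixed.
Sat(AG A[alarm U ack]) = {0}
Sat(AX (AG A[alarm U ack])) = {s : every successor in {0}} = {0}
0 ∈ Sat(AX (AG A[alarm U ack])) = {0}, so the formula holds at 0.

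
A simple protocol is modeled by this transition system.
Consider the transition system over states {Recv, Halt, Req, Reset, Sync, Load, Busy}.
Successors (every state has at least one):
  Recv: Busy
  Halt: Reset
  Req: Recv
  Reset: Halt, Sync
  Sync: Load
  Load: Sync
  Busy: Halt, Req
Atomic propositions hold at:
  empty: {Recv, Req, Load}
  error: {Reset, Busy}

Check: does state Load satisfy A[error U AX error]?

Sat(AX error) = {s : every successor in {Reset, Busy}} = {Recv, Halt}
A[error U AX error]: least fixpoint, start Z0 = Sat(AX error) = {Recv, Halt}, add states in Sat(error) with every successor in Z. Already a fixed point.
Sat(A[error U AX error]) = {Recv, Halt}
Load ∉ Sat(A[error U AX error]) = {Recv, Halt}, so the formula does not hold at Load.

No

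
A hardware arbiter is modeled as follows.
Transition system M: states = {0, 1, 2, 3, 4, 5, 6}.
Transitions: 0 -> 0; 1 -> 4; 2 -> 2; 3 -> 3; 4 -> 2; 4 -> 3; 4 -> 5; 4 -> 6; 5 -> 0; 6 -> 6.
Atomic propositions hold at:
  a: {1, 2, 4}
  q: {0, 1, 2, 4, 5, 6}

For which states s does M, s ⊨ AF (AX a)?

{1, 2}

Sat(AX a) = {s : every successor in {1, 2, 4}} = {1, 2}
AF (AX a): least fixpoint, start Z0 = {1, 2}, add states with every successor in Z. Already a fixed point.
Sat(AF (AX a)) = {1, 2}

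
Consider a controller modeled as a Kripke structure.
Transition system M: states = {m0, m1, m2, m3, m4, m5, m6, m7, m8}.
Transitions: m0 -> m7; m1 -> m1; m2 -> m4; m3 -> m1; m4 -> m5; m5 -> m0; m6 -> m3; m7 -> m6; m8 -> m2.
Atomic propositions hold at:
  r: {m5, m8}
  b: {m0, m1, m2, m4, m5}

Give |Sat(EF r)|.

4

EF r: least fixpoint, start Z0 = {m5, m8}, add states with some successor in Z. Z1 = {m4, m5, m8}; Z2 = {m2, m4, m5, m8}; fixed.
Sat(EF r) = {m2, m4, m5, m8}
|Sat(EF r)| = |{m2, m4, m5, m8}| = 4.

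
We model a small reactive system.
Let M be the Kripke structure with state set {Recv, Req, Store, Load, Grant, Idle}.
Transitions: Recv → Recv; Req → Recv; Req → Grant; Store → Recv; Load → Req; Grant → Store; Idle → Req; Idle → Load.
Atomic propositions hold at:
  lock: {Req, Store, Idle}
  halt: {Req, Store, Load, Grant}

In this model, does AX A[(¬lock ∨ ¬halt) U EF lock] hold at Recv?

Sat(¬lock) = {Recv, Load, Grant}
Sat(¬halt) = {Recv, Idle}
Sat(¬lock ∨ ¬halt) = {Recv, Load, Grant, Idle}
EF lock: least fixpoint, start Z0 = {Req, Store, Idle}, add states with some successor in Z. Z1 = {Req, Store, Load, Grant, Idle}; fixed.
Sat(EF lock) = {Req, Store, Load, Grant, Idle}
A[(¬lock ∨ ¬halt) U EF lock]: least fixpoint, start Z0 = Sat(EF lock) = {Req, Store, Load, Grant, Idle}, add states in Sat(¬lock ∨ ¬halt) with every successor in Z. Already a fixed point.
Sat(A[(¬lock ∨ ¬halt) U EF lock]) = {Req, Store, Load, Grant, Idle}
Sat(AX A[(¬lock ∨ ¬halt) U EF lock]) = {s : every successor in {Req, Store, Load, Grant, Idle}} = {Load, Grant, Idle}
Recv ∉ Sat(AX A[(¬lock ∨ ¬halt) U EF lock]) = {Load, Grant, Idle}, so the formula does not hold at Recv.

No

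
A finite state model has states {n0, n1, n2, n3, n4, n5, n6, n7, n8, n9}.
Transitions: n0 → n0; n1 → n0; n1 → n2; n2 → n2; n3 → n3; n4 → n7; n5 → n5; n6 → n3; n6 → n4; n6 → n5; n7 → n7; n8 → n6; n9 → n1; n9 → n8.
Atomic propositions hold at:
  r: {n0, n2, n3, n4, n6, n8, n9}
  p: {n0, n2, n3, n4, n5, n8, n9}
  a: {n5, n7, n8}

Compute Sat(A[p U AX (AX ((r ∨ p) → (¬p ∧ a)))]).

{n4, n7}

Sat(r ∨ p) = {n0, n2, n3, n4, n5, n6, n8, n9}
Sat(¬p) = {n1, n6, n7}
Sat(¬p ∧ a) = {n7}
Sat((r ∨ p) → (¬p ∧ a)) = {n1, n7}
Sat(AX ((r ∨ p) → (¬p ∧ a))) = {s : every successor in {n1, n7}} = {n4, n7}
Sat(AX (AX ((r ∨ p) → (¬p ∧ a)))) = {s : every successor in {n4, n7}} = {n4, n7}
A[p U AX (AX ((r ∨ p) → (¬p ∧ a)))]: least fixpoint, start Z0 = Sat(AX (AX ((r ∨ p) → (¬p ∧ a)))) = {n4, n7}, add states in Sat(p) with every successor in Z. Already a fixed point.
Sat(A[p U AX (AX ((r ∨ p) → (¬p ∧ a)))]) = {n4, n7}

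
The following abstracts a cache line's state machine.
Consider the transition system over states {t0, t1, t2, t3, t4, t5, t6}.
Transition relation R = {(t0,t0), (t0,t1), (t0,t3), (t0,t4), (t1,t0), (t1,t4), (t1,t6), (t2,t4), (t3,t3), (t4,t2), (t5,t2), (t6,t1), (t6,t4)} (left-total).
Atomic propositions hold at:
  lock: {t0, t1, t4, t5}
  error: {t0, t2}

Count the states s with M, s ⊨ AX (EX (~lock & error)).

Sat(~lock) = {t2, t3, t6}
Sat(~lock & error) = {t2}
Sat(EX (~lock & error)) = {s : some successor in {t2}} = {t4, t5}
Sat(AX (EX (~lock & error))) = {s : every successor in {t4, t5}} = {t2}
|Sat(AX (EX (~lock & error)))| = |{t2}| = 1.

1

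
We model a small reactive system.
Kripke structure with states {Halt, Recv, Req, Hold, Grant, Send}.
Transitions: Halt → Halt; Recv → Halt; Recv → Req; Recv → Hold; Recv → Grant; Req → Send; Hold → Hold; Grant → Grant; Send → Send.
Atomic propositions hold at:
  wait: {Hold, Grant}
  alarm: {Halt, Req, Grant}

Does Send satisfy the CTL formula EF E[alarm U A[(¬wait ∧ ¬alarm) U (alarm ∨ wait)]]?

Sat(¬wait) = {Halt, Recv, Req, Send}
Sat(¬alarm) = {Recv, Hold, Send}
Sat(¬wait ∧ ¬alarm) = {Recv, Send}
Sat(alarm ∨ wait) = {Halt, Req, Hold, Grant}
A[(¬wait ∧ ¬alarm) U (alarm ∨ wait)]: least fixpoint, start Z0 = Sat((alarm ∨ wait)) = {Halt, Req, Hold, Grant}, add states in Sat(¬wait ∧ ¬alarm) with every successor in Z. Z1 = {Halt, Recv, Req, Hold, Grant}; fixed.
Sat(A[(¬wait ∧ ¬alarm) U (alarm ∨ wait)]) = {Halt, Recv, Req, Hold, Grant}
E[alarm U A[(¬wait ∧ ¬alarm) U (alarm ∨ wait)]]: least fixpoint, start Z0 = Sat(A[(¬wait ∧ ¬alarm) U (alarm ∨ wait)]) = {Halt, Recv, Req, Hold, Grant}, add states in Sat(alarm) with some successor in Z. Already a fixed point.
Sat(E[alarm U A[(¬wait ∧ ¬alarm) U (alarm ∨ wait)]]) = {Halt, Recv, Req, Hold, Grant}
EF E[alarm U A[(¬wait ∧ ¬alarm) U (alarm ∨ wait)]]: least fixpoint, start Z0 = {Halt, Recv, Req, Hold, Grant}, add states with some successor in Z. Already a fixed point.
Sat(EF E[alarm U A[(¬wait ∧ ¬alarm) U (alarm ∨ wait)]]) = {Halt, Recv, Req, Hold, Grant}
Send ∉ Sat(EF E[alarm U A[(¬wait ∧ ¬alarm) U (alarm ∨ wait)]]) = {Halt, Recv, Req, Hold, Grant}, so the formula does not hold at Send.

No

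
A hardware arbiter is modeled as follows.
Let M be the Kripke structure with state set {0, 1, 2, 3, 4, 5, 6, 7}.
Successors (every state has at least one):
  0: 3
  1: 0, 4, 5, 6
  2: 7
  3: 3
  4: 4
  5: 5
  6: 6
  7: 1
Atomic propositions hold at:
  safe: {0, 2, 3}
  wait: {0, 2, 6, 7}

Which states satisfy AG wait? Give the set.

{6}

AG wait: greatest fixpoint, start Z0 = {0, 2, 6, 7}, keep only states in Sat with every successor in Z. Z1 = {2, 6}; Z2 = {6}; fixed.
Sat(AG wait) = {6}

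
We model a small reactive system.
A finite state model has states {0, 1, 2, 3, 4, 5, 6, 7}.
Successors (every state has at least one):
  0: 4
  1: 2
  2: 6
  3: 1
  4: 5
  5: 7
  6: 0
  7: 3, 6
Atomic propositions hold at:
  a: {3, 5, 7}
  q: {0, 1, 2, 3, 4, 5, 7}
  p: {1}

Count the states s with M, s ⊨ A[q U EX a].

Sat(EX a) = {s : some successor in {3, 5, 7}} = {4, 5, 7}
A[q U EX a]: least fixpoint, start Z0 = Sat(EX a) = {4, 5, 7}, add states in Sat(q) with every successor in Z. Z1 = {0, 4, 5, 7}; fixed.
Sat(A[q U EX a]) = {0, 4, 5, 7}
|Sat(A[q U EX a])| = |{0, 4, 5, 7}| = 4.

4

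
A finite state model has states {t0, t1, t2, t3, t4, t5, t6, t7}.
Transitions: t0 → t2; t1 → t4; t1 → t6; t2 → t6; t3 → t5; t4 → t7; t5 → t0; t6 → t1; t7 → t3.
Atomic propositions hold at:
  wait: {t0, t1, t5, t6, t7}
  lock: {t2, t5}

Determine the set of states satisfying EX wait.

Sat(EX wait) = {s : some successor in {t0, t1, t5, t6, t7}} = {t1, t2, t3, t4, t5, t6}

{t1, t2, t3, t4, t5, t6}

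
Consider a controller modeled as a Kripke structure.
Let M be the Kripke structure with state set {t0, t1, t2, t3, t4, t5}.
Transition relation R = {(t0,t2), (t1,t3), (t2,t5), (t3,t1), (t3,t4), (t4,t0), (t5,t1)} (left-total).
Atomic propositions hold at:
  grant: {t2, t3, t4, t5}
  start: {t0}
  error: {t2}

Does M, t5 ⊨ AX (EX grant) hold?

Sat(EX grant) = {s : some successor in {t2, t3, t4, t5}} = {t0, t1, t2, t3}
Sat(AX (EX grant)) = {s : every successor in {t0, t1, t2, t3}} = {t0, t1, t4, t5}
t5 ∈ Sat(AX (EX grant)) = {t0, t1, t4, t5}, so the formula holds at t5.

Yes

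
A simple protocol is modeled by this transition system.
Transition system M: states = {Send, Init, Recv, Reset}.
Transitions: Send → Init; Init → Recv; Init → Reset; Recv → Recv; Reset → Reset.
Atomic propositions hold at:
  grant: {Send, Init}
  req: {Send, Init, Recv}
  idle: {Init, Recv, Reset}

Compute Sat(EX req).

{Send, Init, Recv}

Sat(EX req) = {s : some successor in {Send, Init, Recv}} = {Send, Init, Recv}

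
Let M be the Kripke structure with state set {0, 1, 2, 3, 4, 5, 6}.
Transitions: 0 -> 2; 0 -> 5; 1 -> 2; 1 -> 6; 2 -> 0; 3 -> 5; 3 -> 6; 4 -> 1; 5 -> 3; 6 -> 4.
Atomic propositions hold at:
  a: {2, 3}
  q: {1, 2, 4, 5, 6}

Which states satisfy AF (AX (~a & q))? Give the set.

Sat(~a) = {0, 1, 4, 5, 6}
Sat(~a & q) = {1, 4, 5, 6}
Sat(AX (~a & q)) = {s : every successor in {1, 4, 5, 6}} = {3, 4, 6}
AF (AX (~a & q)): least fixpoint, start Z0 = {3, 4, 6}, add states with every successor in Z. Z1 = {3, 4, 5, 6}; fixed.
Sat(AF (AX (~a & q))) = {3, 4, 5, 6}

{3, 4, 5, 6}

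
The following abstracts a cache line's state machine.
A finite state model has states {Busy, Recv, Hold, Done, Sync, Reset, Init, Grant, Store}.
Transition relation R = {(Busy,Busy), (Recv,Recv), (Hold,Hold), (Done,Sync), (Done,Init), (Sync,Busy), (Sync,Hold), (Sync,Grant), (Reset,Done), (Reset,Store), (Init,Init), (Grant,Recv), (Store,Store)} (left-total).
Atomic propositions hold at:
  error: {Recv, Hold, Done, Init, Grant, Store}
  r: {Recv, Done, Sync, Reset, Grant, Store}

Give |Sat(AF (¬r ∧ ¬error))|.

Sat(¬r) = {Busy, Hold, Init}
Sat(¬error) = {Busy, Sync, Reset}
Sat(¬r ∧ ¬error) = {Busy}
AF (¬r ∧ ¬error): least fixpoint, start Z0 = {Busy}, add states with every successor in Z. Already a fixed point.
Sat(AF (¬r ∧ ¬error)) = {Busy}
|Sat(AF (¬r ∧ ¬error))| = |{Busy}| = 1.

1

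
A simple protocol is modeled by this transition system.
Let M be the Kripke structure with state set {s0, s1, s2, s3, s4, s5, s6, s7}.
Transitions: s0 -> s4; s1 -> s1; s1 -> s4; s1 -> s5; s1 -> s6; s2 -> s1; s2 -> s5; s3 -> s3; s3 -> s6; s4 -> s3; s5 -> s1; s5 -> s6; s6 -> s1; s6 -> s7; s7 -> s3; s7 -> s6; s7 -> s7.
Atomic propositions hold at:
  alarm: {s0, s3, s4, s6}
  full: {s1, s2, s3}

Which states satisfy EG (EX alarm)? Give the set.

Sat(EX alarm) = {s : some successor in {s0, s3, s4, s6}} = {s0, s1, s3, s4, s5, s7}
EG (EX alarm): greatest fixpoint, start Z0 = {s0, s1, s3, s4, s5, s7}, keep only states in Sat with some successor in Z. Already a fixed point.
Sat(EG (EX alarm)) = {s0, s1, s3, s4, s5, s7}

{s0, s1, s3, s4, s5, s7}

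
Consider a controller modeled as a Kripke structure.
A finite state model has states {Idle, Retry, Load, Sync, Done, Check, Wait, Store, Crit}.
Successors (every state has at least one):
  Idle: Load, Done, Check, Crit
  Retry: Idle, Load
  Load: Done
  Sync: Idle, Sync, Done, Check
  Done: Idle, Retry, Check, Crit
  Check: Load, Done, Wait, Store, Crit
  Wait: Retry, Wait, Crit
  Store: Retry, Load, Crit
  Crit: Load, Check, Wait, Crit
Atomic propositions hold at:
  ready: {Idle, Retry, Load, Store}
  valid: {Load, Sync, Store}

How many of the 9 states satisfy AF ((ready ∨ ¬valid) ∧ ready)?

Sat(¬valid) = {Idle, Retry, Done, Check, Wait, Crit}
Sat(ready ∨ ¬valid) = {Idle, Retry, Load, Done, Check, Wait, Store, Crit}
Sat((ready ∨ ¬valid) ∧ ready) = {Idle, Retry, Load, Store}
AF ((ready ∨ ¬valid) ∧ ready): least fixpoint, start Z0 = {Idle, Retry, Load, Store}, add states with every successor in Z. Already a fixed point.
Sat(AF ((ready ∨ ¬valid) ∧ ready)) = {Idle, Retry, Load, Store}
|Sat(AF ((ready ∨ ¬valid) ∧ ready))| = |{Idle, Retry, Load, Store}| = 4.

4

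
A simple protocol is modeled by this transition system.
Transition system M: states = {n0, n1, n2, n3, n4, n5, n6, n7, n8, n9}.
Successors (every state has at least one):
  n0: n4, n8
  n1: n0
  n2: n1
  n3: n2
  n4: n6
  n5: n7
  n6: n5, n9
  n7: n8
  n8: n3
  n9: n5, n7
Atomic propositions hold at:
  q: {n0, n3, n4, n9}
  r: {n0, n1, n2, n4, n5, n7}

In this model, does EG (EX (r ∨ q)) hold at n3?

Sat(r ∨ q) = {n0, n1, n2, n3, n4, n5, n7, n9}
Sat(EX (r ∨ q)) = {s : some successor in {n0, n1, n2, n3, n4, n5, n7, n9}} = {n0, n1, n2, n3, n5, n6, n8, n9}
EG (EX (r ∨ q)): greatest fixpoint, start Z0 = {n0, n1, n2, n3, n5, n6, n8, n9}, keep only states in Sat with some successor in Z. Z1 = {n0, n1, n2, n3, n6, n8, n9}; Z2 = {n0, n1, n2, n3, n6, n8}; Z3 = {n0, n1, n2, n3, n8}; fixed.
Sat(EG (EX (r ∨ q))) = {n0, n1, n2, n3, n8}
n3 ∈ Sat(EG (EX (r ∨ q))) = {n0, n1, n2, n3, n8}, so the formula holds at n3.

Yes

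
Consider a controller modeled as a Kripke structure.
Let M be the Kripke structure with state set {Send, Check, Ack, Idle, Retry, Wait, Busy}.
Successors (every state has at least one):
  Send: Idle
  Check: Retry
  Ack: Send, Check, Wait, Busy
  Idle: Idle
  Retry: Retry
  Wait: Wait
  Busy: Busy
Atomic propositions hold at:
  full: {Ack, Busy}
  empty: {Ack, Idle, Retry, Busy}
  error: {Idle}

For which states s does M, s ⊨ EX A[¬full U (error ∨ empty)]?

{Send, Check, Ack, Idle, Retry, Busy}

Sat(¬full) = {Send, Check, Idle, Retry, Wait}
Sat(error ∨ empty) = {Ack, Idle, Retry, Busy}
A[¬full U (error ∨ empty)]: least fixpoint, start Z0 = Sat((error ∨ empty)) = {Ack, Idle, Retry, Busy}, add states in Sat(¬full) with every successor in Z. Z1 = {Send, Check, Ack, Idle, Retry, Busy}; fixed.
Sat(A[¬full U (error ∨ empty)]) = {Send, Check, Ack, Idle, Retry, Busy}
Sat(EX A[¬full U (error ∨ empty)]) = {s : some successor in {Send, Check, Ack, Idle, Retry, Busy}} = {Send, Check, Ack, Idle, Retry, Busy}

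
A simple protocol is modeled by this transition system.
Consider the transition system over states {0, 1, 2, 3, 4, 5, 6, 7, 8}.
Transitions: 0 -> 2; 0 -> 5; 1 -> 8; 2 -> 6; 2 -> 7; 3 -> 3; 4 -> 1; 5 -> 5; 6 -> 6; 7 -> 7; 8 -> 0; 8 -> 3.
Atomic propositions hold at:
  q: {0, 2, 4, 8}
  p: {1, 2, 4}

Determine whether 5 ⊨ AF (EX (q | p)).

No

Sat(q | p) = {0, 1, 2, 4, 8}
Sat(EX (q | p)) = {s : some successor in {0, 1, 2, 4, 8}} = {0, 1, 4, 8}
AF (EX (q | p)): least fixpoint, start Z0 = {0, 1, 4, 8}, add states with every successor in Z. Already a fixed point.
Sat(AF (EX (q | p))) = {0, 1, 4, 8}
5 ∉ Sat(AF (EX (q | p))) = {0, 1, 4, 8}, so the formula does not hold at 5.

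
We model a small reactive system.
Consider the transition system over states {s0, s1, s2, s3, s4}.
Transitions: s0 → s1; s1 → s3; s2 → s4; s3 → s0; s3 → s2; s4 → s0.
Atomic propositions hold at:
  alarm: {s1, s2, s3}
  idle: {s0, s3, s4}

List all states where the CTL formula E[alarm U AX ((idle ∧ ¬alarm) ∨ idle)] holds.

{s1, s2, s3, s4}

Sat(¬alarm) = {s0, s4}
Sat(idle ∧ ¬alarm) = {s0, s4}
Sat((idle ∧ ¬alarm) ∨ idle) = {s0, s3, s4}
Sat(AX ((idle ∧ ¬alarm) ∨ idle)) = {s : every successor in {s0, s3, s4}} = {s1, s2, s4}
E[alarm U AX ((idle ∧ ¬alarm) ∨ idle)]: least fixpoint, start Z0 = Sat(AX ((idle ∧ ¬alarm) ∨ idle)) = {s1, s2, s4}, add states in Sat(alarm) with some successor in Z. Z1 = {s1, s2, s3, s4}; fixed.
Sat(E[alarm U AX ((idle ∧ ¬alarm) ∨ idle)]) = {s1, s2, s3, s4}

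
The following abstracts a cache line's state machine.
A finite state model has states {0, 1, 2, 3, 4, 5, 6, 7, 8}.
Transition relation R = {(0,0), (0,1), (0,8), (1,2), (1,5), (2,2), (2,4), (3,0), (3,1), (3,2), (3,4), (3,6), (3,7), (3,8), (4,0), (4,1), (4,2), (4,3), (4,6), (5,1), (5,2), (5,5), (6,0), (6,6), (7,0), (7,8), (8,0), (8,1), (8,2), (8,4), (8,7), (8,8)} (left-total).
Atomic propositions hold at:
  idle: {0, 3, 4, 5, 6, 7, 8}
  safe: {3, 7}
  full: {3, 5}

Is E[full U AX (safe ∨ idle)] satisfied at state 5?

No

Sat(safe ∨ idle) = {0, 3, 4, 5, 6, 7, 8}
Sat(AX (safe ∨ idle)) = {s : every successor in {0, 3, 4, 5, 6, 7, 8}} = {6, 7}
E[full U AX (safe ∨ idle)]: least fixpoint, start Z0 = Sat(AX (safe ∨ idle)) = {6, 7}, add states in Sat(full) with some successor in Z. Z1 = {3, 6, 7}; fixed.
Sat(E[full U AX (safe ∨ idle)]) = {3, 6, 7}
5 ∉ Sat(E[full U AX (safe ∨ idle)]) = {3, 6, 7}, so the formula does not hold at 5.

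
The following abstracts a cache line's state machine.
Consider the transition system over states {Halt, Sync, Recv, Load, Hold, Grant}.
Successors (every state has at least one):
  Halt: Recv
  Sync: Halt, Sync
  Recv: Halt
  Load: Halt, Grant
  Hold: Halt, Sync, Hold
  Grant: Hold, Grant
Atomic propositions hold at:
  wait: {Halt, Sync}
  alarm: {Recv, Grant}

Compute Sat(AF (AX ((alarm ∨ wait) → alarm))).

{Halt, Recv, Load, Grant}

Sat(alarm ∨ wait) = {Halt, Sync, Recv, Grant}
Sat((alarm ∨ wait) → alarm) = {Recv, Load, Hold, Grant}
Sat(AX ((alarm ∨ wait) → alarm)) = {s : every successor in {Recv, Load, Hold, Grant}} = {Halt, Grant}
AF (AX ((alarm ∨ wait) → alarm)): least fixpoint, start Z0 = {Halt, Grant}, add states with every successor in Z. Z1 = {Halt, Recv, Load, Grant}; fixed.
Sat(AF (AX ((alarm ∨ wait) → alarm))) = {Halt, Recv, Load, Grant}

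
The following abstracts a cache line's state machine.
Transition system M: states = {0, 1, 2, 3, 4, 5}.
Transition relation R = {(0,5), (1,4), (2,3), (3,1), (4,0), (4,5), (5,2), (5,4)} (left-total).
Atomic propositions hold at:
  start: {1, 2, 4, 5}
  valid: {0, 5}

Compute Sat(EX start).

Sat(EX start) = {s : some successor in {1, 2, 4, 5}} = {0, 1, 3, 4, 5}

{0, 1, 3, 4, 5}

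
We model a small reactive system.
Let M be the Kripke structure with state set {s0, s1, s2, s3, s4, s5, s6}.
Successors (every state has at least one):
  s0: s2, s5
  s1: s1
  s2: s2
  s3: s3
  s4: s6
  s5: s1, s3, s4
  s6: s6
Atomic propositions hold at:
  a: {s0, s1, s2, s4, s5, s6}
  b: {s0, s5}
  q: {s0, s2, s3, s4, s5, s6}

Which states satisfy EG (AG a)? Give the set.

AG a: greatest fixpoint, start Z0 = {s0, s1, s2, s4, s5, s6}, keep only states in Sat with every successor in Z. Z1 = {s0, s1, s2, s4, s6}; Z2 = {s1, s2, s4, s6}; fixed.
Sat(AG a) = {s1, s2, s4, s6}
EG (AG a): greatest fixpoint, start Z0 = {s1, s2, s4, s6}, keep only states in Sat with some successor in Z. Already a fixed point.
Sat(EG (AG a)) = {s1, s2, s4, s6}

{s1, s2, s4, s6}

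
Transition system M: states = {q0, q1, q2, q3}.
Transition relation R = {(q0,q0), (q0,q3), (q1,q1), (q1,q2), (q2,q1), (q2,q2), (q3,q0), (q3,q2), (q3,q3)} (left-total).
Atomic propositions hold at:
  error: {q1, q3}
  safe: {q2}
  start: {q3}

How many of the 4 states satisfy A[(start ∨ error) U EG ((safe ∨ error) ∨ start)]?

3

Sat(start ∨ error) = {q1, q3}
Sat(safe ∨ error) = {q1, q2, q3}
Sat((safe ∨ error) ∨ start) = {q1, q2, q3}
EG ((safe ∨ error) ∨ start): greatest fixpoint, start Z0 = {q1, q2, q3}, keep only states in Sat with some successor in Z. Already a fixed point.
Sat(EG ((safe ∨ error) ∨ start)) = {q1, q2, q3}
A[(start ∨ error) U EG ((safe ∨ error) ∨ start)]: least fixpoint, start Z0 = Sat(EG ((safe ∨ error) ∨ start)) = {q1, q2, q3}, add states in Sat(start ∨ error) with every successor in Z. Already a fixed point.
Sat(A[(start ∨ error) U EG ((safe ∨ error) ∨ start)]) = {q1, q2, q3}
|Sat(A[(start ∨ error) U EG ((safe ∨ error) ∨ start)])| = |{q1, q2, q3}| = 3.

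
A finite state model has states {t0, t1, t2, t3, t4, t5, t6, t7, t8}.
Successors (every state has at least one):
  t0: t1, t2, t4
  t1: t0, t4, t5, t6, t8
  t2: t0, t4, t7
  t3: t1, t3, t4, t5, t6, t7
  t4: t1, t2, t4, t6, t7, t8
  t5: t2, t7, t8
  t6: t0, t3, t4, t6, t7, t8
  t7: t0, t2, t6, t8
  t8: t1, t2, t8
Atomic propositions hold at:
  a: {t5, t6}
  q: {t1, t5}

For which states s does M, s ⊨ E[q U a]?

{t1, t5, t6}

E[q U a]: least fixpoint, start Z0 = Sat(a) = {t5, t6}, add states in Sat(q) with some successor in Z. Z1 = {t1, t5, t6}; fixed.
Sat(E[q U a]) = {t1, t5, t6}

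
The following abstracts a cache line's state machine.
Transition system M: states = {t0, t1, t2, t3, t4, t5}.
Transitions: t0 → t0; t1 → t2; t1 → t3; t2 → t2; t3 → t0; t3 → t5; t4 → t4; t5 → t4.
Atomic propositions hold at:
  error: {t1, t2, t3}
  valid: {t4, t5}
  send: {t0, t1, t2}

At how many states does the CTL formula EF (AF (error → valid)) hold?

5

Sat(error → valid) = {t0, t4, t5}
AF (error → valid): least fixpoint, start Z0 = {t0, t4, t5}, add states with every successor in Z. Z1 = {t0, t3, t4, t5}; fixed.
Sat(AF (error → valid)) = {t0, t3, t4, t5}
EF (AF (error → valid)): least fixpoint, start Z0 = {t0, t3, t4, t5}, add states with some successor in Z. Z1 = {t0, t1, t3, t4, t5}; fixed.
Sat(EF (AF (error → valid))) = {t0, t1, t3, t4, t5}
|Sat(EF (AF (error → valid)))| = |{t0, t1, t3, t4, t5}| = 5.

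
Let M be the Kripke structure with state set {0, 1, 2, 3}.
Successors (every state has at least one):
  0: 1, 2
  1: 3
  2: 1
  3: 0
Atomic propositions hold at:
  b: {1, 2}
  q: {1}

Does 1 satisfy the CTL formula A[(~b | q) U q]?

Sat(~b) = {0, 3}
Sat(~b | q) = {0, 1, 3}
A[(~b | q) U q]: least fixpoint, start Z0 = Sat(q) = {1}, add states in Sat(~b | q) with every successor in Z. Already a fixed point.
Sat(A[(~b | q) U q]) = {1}
1 ∈ Sat(A[(~b | q) U q]) = {1}, so the formula holds at 1.

Yes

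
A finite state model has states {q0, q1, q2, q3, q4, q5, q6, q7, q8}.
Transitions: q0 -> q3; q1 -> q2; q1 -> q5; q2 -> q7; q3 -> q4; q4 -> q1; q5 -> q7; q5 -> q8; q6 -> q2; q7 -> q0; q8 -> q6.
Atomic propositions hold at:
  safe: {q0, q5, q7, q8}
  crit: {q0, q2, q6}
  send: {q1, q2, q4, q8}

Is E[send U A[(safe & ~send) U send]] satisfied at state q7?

Sat(~send) = {q0, q3, q5, q6, q7}
Sat(safe & ~send) = {q0, q5, q7}
A[(safe & ~send) U send]: least fixpoint, start Z0 = Sat(send) = {q1, q2, q4, q8}, add states in Sat(safe & ~send) with every successor in Z. Already a fixed point.
Sat(A[(safe & ~send) U send]) = {q1, q2, q4, q8}
E[send U A[(safe & ~send) U send]]: least fixpoint, start Z0 = Sat(A[(safe & ~send) U send]) = {q1, q2, q4, q8}, add states in Sat(send) with some successor in Z. Already a fixed point.
Sat(E[send U A[(safe & ~send) U send]]) = {q1, q2, q4, q8}
q7 ∉ Sat(E[send U A[(safe & ~send) U send]]) = {q1, q2, q4, q8}, so the formula does not hold at q7.

No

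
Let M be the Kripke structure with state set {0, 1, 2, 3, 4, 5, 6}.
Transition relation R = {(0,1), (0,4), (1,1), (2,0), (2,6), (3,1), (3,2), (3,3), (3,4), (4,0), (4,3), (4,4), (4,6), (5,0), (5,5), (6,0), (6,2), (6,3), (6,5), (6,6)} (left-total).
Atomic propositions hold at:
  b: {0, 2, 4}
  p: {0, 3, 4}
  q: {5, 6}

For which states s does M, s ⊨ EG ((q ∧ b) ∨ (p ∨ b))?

Sat(q ∧ b) = ∅
Sat(p ∨ b) = {0, 2, 3, 4}
Sat((q ∧ b) ∨ (p ∨ b)) = {0, 2, 3, 4}
EG ((q ∧ b) ∨ (p ∨ b)): greatest fixpoint, start Z0 = {0, 2, 3, 4}, keep only states in Sat with some successor in Z. Already a fixed point.
Sat(EG ((q ∧ b) ∨ (p ∨ b))) = {0, 2, 3, 4}

{0, 2, 3, 4}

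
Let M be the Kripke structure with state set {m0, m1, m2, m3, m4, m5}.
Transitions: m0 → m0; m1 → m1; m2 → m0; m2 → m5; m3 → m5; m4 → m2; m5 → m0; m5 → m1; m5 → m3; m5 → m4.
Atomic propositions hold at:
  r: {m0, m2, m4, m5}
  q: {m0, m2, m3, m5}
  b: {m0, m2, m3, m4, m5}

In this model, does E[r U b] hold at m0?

E[r U b]: least fixpoint, start Z0 = Sat(b) = {m0, m2, m3, m4, m5}, add states in Sat(r) with some successor in Z. Already a fixed point.
Sat(E[r U b]) = {m0, m2, m3, m4, m5}
m0 ∈ Sat(E[r U b]) = {m0, m2, m3, m4, m5}, so the formula holds at m0.

Yes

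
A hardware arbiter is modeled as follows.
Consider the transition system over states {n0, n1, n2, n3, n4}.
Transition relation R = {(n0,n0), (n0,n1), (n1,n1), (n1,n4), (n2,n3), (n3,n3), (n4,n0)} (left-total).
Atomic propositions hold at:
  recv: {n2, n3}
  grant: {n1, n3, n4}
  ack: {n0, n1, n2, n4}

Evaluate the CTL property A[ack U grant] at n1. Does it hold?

Yes

A[ack U grant]: least fixpoint, start Z0 = Sat(grant) = {n1, n3, n4}, add states in Sat(ack) with every successor in Z. Z1 = {n1, n2, n3, n4}; fixed.
Sat(A[ack U grant]) = {n1, n2, n3, n4}
n1 ∈ Sat(A[ack U grant]) = {n1, n2, n3, n4}, so the formula holds at n1.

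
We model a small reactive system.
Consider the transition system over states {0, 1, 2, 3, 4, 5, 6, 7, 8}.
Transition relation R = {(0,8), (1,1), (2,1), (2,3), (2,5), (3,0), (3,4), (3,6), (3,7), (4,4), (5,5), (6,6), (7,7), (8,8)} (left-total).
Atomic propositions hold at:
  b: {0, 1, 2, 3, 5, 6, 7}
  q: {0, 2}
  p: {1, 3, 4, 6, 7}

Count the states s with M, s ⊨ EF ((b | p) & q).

3

Sat(b | p) = {0, 1, 2, 3, 4, 5, 6, 7}
Sat((b | p) & q) = {0, 2}
EF ((b | p) & q): least fixpoint, start Z0 = {0, 2}, add states with some successor in Z. Z1 = {0, 2, 3}; fixed.
Sat(EF ((b | p) & q)) = {0, 2, 3}
|Sat(EF ((b | p) & q))| = |{0, 2, 3}| = 3.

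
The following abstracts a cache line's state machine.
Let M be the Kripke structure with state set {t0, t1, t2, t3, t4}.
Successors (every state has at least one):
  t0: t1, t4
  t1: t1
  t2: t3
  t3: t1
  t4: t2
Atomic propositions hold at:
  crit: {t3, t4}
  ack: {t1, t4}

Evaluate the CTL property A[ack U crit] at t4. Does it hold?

Yes

A[ack U crit]: least fixpoint, start Z0 = Sat(crit) = {t3, t4}, add states in Sat(ack) with every successor in Z. Already a fixed point.
Sat(A[ack U crit]) = {t3, t4}
t4 ∈ Sat(A[ack U crit]) = {t3, t4}, so the formula holds at t4.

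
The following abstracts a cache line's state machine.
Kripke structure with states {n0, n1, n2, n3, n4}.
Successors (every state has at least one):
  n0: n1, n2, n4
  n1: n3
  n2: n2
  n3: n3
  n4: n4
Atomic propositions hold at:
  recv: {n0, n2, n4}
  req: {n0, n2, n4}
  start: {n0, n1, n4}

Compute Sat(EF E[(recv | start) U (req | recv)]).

Sat(recv | start) = {n0, n1, n2, n4}
Sat(req | recv) = {n0, n2, n4}
E[(recv | start) U (req | recv)]: least fixpoint, start Z0 = Sat((req | recv)) = {n0, n2, n4}, add states in Sat(recv | start) with some successor in Z. Already a fixed point.
Sat(E[(recv | start) U (req | recv)]) = {n0, n2, n4}
EF E[(recv | start) U (req | recv)]: least fixpoint, start Z0 = {n0, n2, n4}, add states with some successor in Z. Already a fixed point.
Sat(EF E[(recv | start) U (req | recv)]) = {n0, n2, n4}

{n0, n2, n4}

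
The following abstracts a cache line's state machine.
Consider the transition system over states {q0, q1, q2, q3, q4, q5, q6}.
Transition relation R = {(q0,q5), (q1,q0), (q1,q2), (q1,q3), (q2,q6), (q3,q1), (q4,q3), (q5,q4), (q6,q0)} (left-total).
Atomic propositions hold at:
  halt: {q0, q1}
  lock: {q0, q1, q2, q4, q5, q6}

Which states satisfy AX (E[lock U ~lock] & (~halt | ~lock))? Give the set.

Sat(~lock) = {q3}
E[lock U ~lock]: least fixpoint, start Z0 = Sat(~lock) = {q3}, add states in Sat(lock) with some successor in Z. Z1 = {q1, q3, q4}; Z2 = {q1, q3, q4, q5}; Z3 = {q0, q1, q3, q4, q5}; Z4 = {q0, q1, q3, q4, q5, q6}; Z5 = {q0, q1, q2, q3, q4, q5, q6}; fixed.
Sat(E[lock U ~lock]) = {q0, q1, q2, q3, q4, q5, q6}
Sat(~halt) = {q2, q3, q4, q5, q6}
Sat(~halt | ~lock) = {q2, q3, q4, q5, q6}
Sat(E[lock U ~lock] & (~halt | ~lock)) = {q2, q3, q4, q5, q6}
Sat(AX (E[lock U ~lock] & (~halt | ~lock))) = {s : every successor in {q2, q3, q4, q5, q6}} = {q0, q2, q4, q5}

{q0, q2, q4, q5}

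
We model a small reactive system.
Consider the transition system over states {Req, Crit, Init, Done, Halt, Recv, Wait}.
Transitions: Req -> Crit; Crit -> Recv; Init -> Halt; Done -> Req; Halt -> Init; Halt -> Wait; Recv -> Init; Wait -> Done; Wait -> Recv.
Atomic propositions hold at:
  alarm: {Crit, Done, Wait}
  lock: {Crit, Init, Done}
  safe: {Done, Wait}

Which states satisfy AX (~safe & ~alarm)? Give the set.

Sat(~safe) = {Req, Crit, Init, Halt, Recv}
Sat(~alarm) = {Req, Init, Halt, Recv}
Sat(~safe & ~alarm) = {Req, Init, Halt, Recv}
Sat(AX (~safe & ~alarm)) = {s : every successor in {Req, Init, Halt, Recv}} = {Crit, Init, Done, Recv}

{Crit, Init, Done, Recv}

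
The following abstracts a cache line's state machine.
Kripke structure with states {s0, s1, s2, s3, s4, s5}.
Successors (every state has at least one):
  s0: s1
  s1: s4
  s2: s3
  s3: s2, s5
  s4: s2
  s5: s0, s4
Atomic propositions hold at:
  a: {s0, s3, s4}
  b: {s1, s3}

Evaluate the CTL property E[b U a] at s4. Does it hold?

E[b U a]: least fixpoint, start Z0 = Sat(a) = {s0, s3, s4}, add states in Sat(b) with some successor in Z. Z1 = {s0, s1, s3, s4}; fixed.
Sat(E[b U a]) = {s0, s1, s3, s4}
s4 ∈ Sat(E[b U a]) = {s0, s1, s3, s4}, so the formula holds at s4.

Yes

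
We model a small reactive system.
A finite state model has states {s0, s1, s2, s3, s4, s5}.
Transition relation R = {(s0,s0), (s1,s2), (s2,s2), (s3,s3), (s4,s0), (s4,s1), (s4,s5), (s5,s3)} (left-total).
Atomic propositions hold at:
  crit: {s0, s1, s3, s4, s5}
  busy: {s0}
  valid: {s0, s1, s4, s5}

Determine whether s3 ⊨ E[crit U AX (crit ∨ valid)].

Sat(crit ∨ valid) = {s0, s1, s3, s4, s5}
Sat(AX (crit ∨ valid)) = {s : every successor in {s0, s1, s3, s4, s5}} = {s0, s3, s4, s5}
E[crit U AX (crit ∨ valid)]: least fixpoint, start Z0 = Sat(AX (crit ∨ valid)) = {s0, s3, s4, s5}, add states in Sat(crit) with some successor in Z. Already a fixed point.
Sat(E[crit U AX (crit ∨ valid)]) = {s0, s3, s4, s5}
s3 ∈ Sat(E[crit U AX (crit ∨ valid)]) = {s0, s3, s4, s5}, so the formula holds at s3.

Yes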